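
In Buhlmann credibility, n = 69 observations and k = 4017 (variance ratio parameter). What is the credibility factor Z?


Z = n / (n + k)
= 69 / (69 + 4017)
= 69 / 4086
= 0.0169


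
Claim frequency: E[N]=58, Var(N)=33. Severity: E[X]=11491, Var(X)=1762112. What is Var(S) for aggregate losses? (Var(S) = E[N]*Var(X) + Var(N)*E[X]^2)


Var(S) = E[N]*Var(X) + Var(N)*E[X]^2
= 58*1762112 + 33*11491^2
= 102202496 + 4357421673
= 4.4596e+09


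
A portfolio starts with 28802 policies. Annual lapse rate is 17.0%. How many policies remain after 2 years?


remaining = initial * (1 - lapse)^years
= 28802 * (1 - 0.17)^2
= 28802 * 0.6889
= 19841.6978


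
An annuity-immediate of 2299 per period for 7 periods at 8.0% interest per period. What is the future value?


FV = PMT * ((1+i)^n - 1) / i
= 2299 * ((1.08)^7 - 1) / 0.08
= 2299 * (1.713824 - 1) / 0.08
= 20513.5249


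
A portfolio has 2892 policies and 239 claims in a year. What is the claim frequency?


frequency = claims / policies
= 239 / 2892
= 0.0826


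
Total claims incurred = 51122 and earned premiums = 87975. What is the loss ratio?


Loss ratio = claims / premiums
= 51122 / 87975
= 0.5811


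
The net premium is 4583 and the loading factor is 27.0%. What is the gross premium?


Gross = net * (1 + loading)
= 4583 * (1 + 0.27)
= 4583 * 1.27
= 5820.41


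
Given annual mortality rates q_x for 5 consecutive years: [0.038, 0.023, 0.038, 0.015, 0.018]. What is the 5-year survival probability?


p_k = 1 - q_k for each year
Survival = product of (1 - q_k)
= 0.962 * 0.977 * 0.962 * 0.985 * 0.982
= 0.8746


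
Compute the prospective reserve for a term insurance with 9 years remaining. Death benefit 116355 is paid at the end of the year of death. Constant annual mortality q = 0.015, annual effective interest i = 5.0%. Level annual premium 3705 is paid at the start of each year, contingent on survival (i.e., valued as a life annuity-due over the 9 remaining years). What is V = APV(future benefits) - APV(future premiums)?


v = 1/(1+i) = 0.952381
APV(future benefits) per unit = sum_{k=0}^{8} k_p_x * q * v^(k+1) = 0.100932
APV(future benefits) = 116355 * 0.100932 = 11743.9066
Life annuity-due factor ä_{x:9} = sum_{k=0}^{8} k_p_x * v^k = 7.065218
APV(future premiums) = 3705 * 7.065218 = 26176.6335
V = 11743.9066 - 26176.6335
= -14432.7268


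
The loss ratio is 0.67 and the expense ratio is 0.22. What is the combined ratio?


Combined ratio = loss ratio + expense ratio
= 0.67 + 0.22
= 0.89


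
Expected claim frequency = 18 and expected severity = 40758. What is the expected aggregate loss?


E[S] = E[N] * E[X]
= 18 * 40758
= 733644


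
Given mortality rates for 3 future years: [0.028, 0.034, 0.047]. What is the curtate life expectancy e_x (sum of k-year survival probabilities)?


e_x = sum_{k=1}^{n} k_p_x
k_p_x values:
  1_p_x = 0.972
  2_p_x = 0.938952
  3_p_x = 0.894821
e_x = 2.8058


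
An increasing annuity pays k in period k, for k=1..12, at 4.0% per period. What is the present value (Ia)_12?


(Ia)_n = sum_{k=1}^{n} k * v^k, v = 1/(1+i)
v = 0.961538
Sum computed term by term:
(Ia)_12 = 56.6328


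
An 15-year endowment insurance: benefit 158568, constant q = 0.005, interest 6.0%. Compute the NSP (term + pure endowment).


Term component = 7476.5773
Pure endowment = 15_p_x * v^15 * benefit = 0.927569 * 0.417265 * 158568 = 61372.4952
NSP = 68849.0725


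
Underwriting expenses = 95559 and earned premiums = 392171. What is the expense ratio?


Expense ratio = expenses / premiums
= 95559 / 392171
= 0.2437


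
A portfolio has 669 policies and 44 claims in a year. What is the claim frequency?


frequency = claims / policies
= 44 / 669
= 0.0658


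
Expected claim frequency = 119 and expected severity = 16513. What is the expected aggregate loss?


E[S] = E[N] * E[X]
= 119 * 16513
= 1.9650e+06


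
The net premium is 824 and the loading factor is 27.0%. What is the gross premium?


Gross = net * (1 + loading)
= 824 * (1 + 0.27)
= 824 * 1.27
= 1046.48


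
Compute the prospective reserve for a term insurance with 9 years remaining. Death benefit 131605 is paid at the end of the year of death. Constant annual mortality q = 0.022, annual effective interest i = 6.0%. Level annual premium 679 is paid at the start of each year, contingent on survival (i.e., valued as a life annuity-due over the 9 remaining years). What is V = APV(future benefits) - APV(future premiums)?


v = 1/(1+i) = 0.943396
APV(future benefits) per unit = sum_{k=0}^{8} k_p_x * q * v^(k+1) = 0.138304
APV(future benefits) = 131605 * 0.138304 = 18201.4904
Life annuity-due factor ä_{x:9} = sum_{k=0}^{8} k_p_x * v^k = 6.663735
APV(future premiums) = 679 * 6.663735 = 4524.6764
V = 18201.4904 - 4524.6764
= 13676.814


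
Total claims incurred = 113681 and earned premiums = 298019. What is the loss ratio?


Loss ratio = claims / premiums
= 113681 / 298019
= 0.3815


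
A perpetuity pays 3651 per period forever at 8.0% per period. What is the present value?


PV = PMT / i
= 3651 / 0.08
= 45637.5


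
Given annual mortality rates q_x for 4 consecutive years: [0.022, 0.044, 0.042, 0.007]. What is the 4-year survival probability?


p_k = 1 - q_k for each year
Survival = product of (1 - q_k)
= 0.978 * 0.956 * 0.958 * 0.993
= 0.8894


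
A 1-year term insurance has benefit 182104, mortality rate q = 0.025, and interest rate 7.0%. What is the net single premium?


NSP = benefit * q * v
v = 1/(1+i) = 0.934579
NSP = 182104 * 0.025 * 0.934579
= 4254.7664


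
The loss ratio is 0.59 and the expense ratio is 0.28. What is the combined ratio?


Combined ratio = loss ratio + expense ratio
= 0.59 + 0.28
= 0.87


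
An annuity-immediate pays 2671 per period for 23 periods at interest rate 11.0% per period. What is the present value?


PV = PMT * (1 - (1+i)^(-n)) / i
= 2671 * (1 - (1+0.11)^(-23)) / 0.11
= 2671 * (1 - 0.090693) / 0.11
= 2671 * 8.266432
= 22079.6388


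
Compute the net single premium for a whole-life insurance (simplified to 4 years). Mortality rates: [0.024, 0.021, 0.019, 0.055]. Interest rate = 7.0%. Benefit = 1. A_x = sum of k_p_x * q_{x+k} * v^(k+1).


v = 0.934579
Year 0: k_p_x=1.0, q=0.024, term=0.02243
Year 1: k_p_x=0.976, q=0.021, term=0.017902
Year 2: k_p_x=0.955504, q=0.019, term=0.01482
Year 3: k_p_x=0.937349, q=0.055, term=0.03933
A_x = 0.0945


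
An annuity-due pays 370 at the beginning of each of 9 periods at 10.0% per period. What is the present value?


PV_due = PMT * (1-(1+i)^(-n))/i * (1+i)
PV_immediate = 2130.8388
PV_due = 2130.8388 * 1.1
= 2343.9227


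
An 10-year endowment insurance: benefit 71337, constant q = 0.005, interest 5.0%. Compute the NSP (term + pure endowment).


Term component = 2698.4899
Pure endowment = 10_p_x * v^10 * benefit = 0.95111 * 0.613913 * 71337 = 41653.6111
NSP = 44352.101


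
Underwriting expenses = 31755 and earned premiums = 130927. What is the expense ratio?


Expense ratio = expenses / premiums
= 31755 / 130927
= 0.2425


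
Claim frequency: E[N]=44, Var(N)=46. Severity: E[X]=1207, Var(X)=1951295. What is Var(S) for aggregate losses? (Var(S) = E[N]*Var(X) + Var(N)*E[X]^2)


Var(S) = E[N]*Var(X) + Var(N)*E[X]^2
= 44*1951295 + 46*1207^2
= 85856980 + 67015054
= 1.5287e+08


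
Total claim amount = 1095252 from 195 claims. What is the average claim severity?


severity = total / number
= 1095252 / 195
= 5616.6769


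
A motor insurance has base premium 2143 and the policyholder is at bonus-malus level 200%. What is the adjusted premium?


adjusted = base * BM_level / 100
= 2143 * 200 / 100
= 2143 * 2.0
= 4286.0


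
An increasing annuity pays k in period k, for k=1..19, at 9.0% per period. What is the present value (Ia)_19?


(Ia)_n = sum_{k=1}^{n} k * v^k, v = 1/(1+i)
v = 0.917431
Sum computed term by term:
(Ia)_19 = 67.3369


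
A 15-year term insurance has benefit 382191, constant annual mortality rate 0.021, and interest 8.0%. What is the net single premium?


NSP = benefit * sum_{k=0}^{n-1} k_p_x * q * v^(k+1)
With constant q=0.021, v=0.925926
Sum = 0.160247
NSP = 382191 * 0.160247
= 61244.866


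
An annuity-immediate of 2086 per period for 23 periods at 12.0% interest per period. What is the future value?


FV = PMT * ((1+i)^n - 1) / i
= 2086 * ((1.12)^23 - 1) / 0.12
= 2086 * (13.552347 - 1) / 0.12
= 218201.6366


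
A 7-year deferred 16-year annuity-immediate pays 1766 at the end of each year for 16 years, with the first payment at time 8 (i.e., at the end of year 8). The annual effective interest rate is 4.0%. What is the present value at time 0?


PV at time 7 of the 16-year annuity-immediate:
a_n = 1766 * (1-(1+0.04)^(-16))/0.04 = 20577.954
Discount back 7 years to time 0:
PV = 20577.954 * (1+0.04)^(-7)
= 20577.954 * 0.759918
= 15637.5538


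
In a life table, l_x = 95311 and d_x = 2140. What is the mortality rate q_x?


q_x = d_x / l_x
= 2140 / 95311
= 0.0225


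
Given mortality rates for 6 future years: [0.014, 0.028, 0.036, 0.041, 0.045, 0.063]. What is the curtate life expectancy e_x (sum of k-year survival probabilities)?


e_x = sum_{k=1}^{n} k_p_x
k_p_x values:
  1_p_x = 0.986
  2_p_x = 0.958392
  3_p_x = 0.92389
  4_p_x = 0.88601
  5_p_x = 0.84614
  6_p_x = 0.792833
e_x = 5.3933


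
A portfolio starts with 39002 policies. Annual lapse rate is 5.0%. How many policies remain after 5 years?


remaining = initial * (1 - lapse)^years
= 39002 * (1 - 0.05)^5
= 39002 * 0.773781
= 30179.0041


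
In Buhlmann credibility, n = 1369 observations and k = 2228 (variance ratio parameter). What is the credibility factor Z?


Z = n / (n + k)
= 1369 / (1369 + 2228)
= 1369 / 3597
= 0.3806


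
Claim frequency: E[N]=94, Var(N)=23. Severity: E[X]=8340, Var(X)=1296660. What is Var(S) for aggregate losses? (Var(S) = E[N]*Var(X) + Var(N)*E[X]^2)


Var(S) = E[N]*Var(X) + Var(N)*E[X]^2
= 94*1296660 + 23*8340^2
= 121886040 + 1599778800
= 1.7217e+09


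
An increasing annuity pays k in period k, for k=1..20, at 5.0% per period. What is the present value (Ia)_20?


(Ia)_n = sum_{k=1}^{n} k * v^k, v = 1/(1+i)
v = 0.952381
Sum computed term by term:
(Ia)_20 = 110.9506


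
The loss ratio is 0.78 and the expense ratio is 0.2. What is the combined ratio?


Combined ratio = loss ratio + expense ratio
= 0.78 + 0.2
= 0.98


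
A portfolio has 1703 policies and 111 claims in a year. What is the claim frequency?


frequency = claims / policies
= 111 / 1703
= 0.0652


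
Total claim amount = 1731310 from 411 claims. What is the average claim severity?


severity = total / number
= 1731310 / 411
= 4212.4331


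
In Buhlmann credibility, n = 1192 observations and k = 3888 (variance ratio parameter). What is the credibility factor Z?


Z = n / (n + k)
= 1192 / (1192 + 3888)
= 1192 / 5080
= 0.2346


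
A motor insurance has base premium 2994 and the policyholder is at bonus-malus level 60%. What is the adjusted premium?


adjusted = base * BM_level / 100
= 2994 * 60 / 100
= 2994 * 0.6
= 1796.4


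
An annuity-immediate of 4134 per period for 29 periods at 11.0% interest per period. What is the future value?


FV = PMT * ((1+i)^n - 1) / i
= 4134 * ((1.11)^29 - 1) / 0.11
= 4134 * (20.623691 - 1) / 0.11
= 737493.9724


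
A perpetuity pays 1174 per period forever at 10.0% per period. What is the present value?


PV = PMT / i
= 1174 / 0.1
= 11740.0


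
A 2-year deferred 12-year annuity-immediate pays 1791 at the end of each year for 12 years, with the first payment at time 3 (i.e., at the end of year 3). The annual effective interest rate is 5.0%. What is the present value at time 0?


PV at time 2 of the 12-year annuity-immediate:
a_n = 1791 * (1-(1+0.05)^(-12))/0.05 = 15874.0837
Discount back 2 years to time 0:
PV = 15874.0837 * (1+0.05)^(-2)
= 15874.0837 * 0.907029
= 14398.2618


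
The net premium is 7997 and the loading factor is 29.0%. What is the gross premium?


Gross = net * (1 + loading)
= 7997 * (1 + 0.29)
= 7997 * 1.29
= 10316.13


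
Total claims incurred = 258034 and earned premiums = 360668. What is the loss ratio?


Loss ratio = claims / premiums
= 258034 / 360668
= 0.7154


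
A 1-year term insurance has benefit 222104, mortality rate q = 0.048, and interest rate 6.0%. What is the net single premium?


NSP = benefit * q * v
v = 1/(1+i) = 0.943396
NSP = 222104 * 0.048 * 0.943396
= 10057.5396


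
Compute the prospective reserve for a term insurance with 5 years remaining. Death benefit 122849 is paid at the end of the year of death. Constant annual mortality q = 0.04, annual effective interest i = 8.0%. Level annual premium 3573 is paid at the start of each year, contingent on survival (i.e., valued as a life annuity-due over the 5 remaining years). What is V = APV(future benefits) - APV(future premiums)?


v = 1/(1+i) = 0.925926
APV(future benefits) per unit = sum_{k=0}^{4} k_p_x * q * v^(k+1) = 0.148357
APV(future benefits) = 122849 * 0.148357 = 18225.5108
Life annuity-due factor ä_{x:5} = sum_{k=0}^{4} k_p_x * v^k = 4.005639
APV(future premiums) = 3573 * 4.005639 = 14312.1495
V = 18225.5108 - 14312.1495
= 3913.3613


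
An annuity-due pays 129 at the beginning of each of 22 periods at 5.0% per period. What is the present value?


PV_due = PMT * (1-(1+i)^(-n))/i * (1+i)
PV_immediate = 1698.0273
PV_due = 1698.0273 * 1.05
= 1782.9287


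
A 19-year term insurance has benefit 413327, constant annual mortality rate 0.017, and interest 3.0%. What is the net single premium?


NSP = benefit * sum_{k=0}^{n-1} k_p_x * q * v^(k+1)
With constant q=0.017, v=0.970874
Sum = 0.21278
NSP = 413327 * 0.21278
= 87947.5206


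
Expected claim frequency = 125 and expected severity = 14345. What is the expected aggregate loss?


E[S] = E[N] * E[X]
= 125 * 14345
= 1.7931e+06


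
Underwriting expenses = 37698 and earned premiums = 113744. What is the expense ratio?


Expense ratio = expenses / premiums
= 37698 / 113744
= 0.3314


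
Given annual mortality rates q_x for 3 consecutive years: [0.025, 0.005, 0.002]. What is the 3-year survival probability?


p_k = 1 - q_k for each year
Survival = product of (1 - q_k)
= 0.975 * 0.995 * 0.998
= 0.9682


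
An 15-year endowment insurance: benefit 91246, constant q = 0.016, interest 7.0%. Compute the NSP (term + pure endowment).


Term component = 12145.3544
Pure endowment = 15_p_x * v^15 * benefit = 0.785103 * 0.362446 * 91246 = 25964.7202
NSP = 38110.0746


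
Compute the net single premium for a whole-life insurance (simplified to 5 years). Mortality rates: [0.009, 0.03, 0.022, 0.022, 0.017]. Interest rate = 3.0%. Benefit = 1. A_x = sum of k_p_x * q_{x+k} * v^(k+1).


v = 0.970874
Year 0: k_p_x=1.0, q=0.009, term=0.008738
Year 1: k_p_x=0.991, q=0.03, term=0.028023
Year 2: k_p_x=0.96127, q=0.022, term=0.019353
Year 3: k_p_x=0.940122, q=0.022, term=0.018376
Year 4: k_p_x=0.919439, q=0.017, term=0.013483
A_x = 0.088


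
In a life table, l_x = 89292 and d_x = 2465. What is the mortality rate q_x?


q_x = d_x / l_x
= 2465 / 89292
= 0.0276


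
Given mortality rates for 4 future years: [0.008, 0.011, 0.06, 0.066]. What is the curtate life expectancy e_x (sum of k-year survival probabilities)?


e_x = sum_{k=1}^{n} k_p_x
k_p_x values:
  1_p_x = 0.992
  2_p_x = 0.981088
  3_p_x = 0.922223
  4_p_x = 0.861356
e_x = 3.7567


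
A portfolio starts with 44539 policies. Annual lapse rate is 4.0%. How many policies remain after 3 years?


remaining = initial * (1 - lapse)^years
= 44539 * (1 - 0.04)^3
= 44539 * 0.884736
= 39405.2567


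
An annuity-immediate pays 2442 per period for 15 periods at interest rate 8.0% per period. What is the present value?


PV = PMT * (1 - (1+i)^(-n)) / i
= 2442 * (1 - (1+0.08)^(-15)) / 0.08
= 2442 * (1 - 0.315242) / 0.08
= 2442 * 8.559479
= 20902.247


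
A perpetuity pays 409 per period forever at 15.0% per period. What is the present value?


PV = PMT / i
= 409 / 0.15
= 2726.6667


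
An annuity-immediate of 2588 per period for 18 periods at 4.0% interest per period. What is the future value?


FV = PMT * ((1+i)^n - 1) / i
= 2588 * ((1.04)^18 - 1) / 0.04
= 2588 * (2.025817 - 1) / 0.04
= 66370.3285


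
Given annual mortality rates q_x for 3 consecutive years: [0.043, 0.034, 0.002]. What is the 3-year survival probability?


p_k = 1 - q_k for each year
Survival = product of (1 - q_k)
= 0.957 * 0.966 * 0.998
= 0.9226


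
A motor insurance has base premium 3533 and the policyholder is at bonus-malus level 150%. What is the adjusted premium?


adjusted = base * BM_level / 100
= 3533 * 150 / 100
= 3533 * 1.5
= 5299.5


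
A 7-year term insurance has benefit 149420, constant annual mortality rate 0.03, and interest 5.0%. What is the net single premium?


NSP = benefit * sum_{k=0}^{n-1} k_p_x * q * v^(k+1)
With constant q=0.03, v=0.952381
Sum = 0.159668
NSP = 149420 * 0.159668
= 23857.6118


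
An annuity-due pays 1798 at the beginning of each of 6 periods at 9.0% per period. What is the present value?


PV_due = PMT * (1-(1+i)^(-n))/i * (1+i)
PV_immediate = 8065.6816
PV_due = 8065.6816 * 1.09
= 8791.593


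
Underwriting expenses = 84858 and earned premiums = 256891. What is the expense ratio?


Expense ratio = expenses / premiums
= 84858 / 256891
= 0.3303


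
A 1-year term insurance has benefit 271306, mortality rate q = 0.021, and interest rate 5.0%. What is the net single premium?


NSP = benefit * q * v
v = 1/(1+i) = 0.952381
NSP = 271306 * 0.021 * 0.952381
= 5426.12


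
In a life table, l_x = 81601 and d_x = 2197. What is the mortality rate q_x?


q_x = d_x / l_x
= 2197 / 81601
= 0.0269


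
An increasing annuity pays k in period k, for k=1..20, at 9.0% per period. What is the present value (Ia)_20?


(Ia)_n = sum_{k=1}^{n} k * v^k, v = 1/(1+i)
v = 0.917431
Sum computed term by term:
(Ia)_20 = 70.9055


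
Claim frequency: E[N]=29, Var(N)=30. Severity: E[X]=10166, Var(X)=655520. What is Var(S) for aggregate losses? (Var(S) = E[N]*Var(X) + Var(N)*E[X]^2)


Var(S) = E[N]*Var(X) + Var(N)*E[X]^2
= 29*655520 + 30*10166^2
= 19010080 + 3100426680
= 3.1194e+09


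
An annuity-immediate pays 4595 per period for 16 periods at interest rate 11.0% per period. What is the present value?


PV = PMT * (1 - (1+i)^(-n)) / i
= 4595 * (1 - (1+0.11)^(-16)) / 0.11
= 4595 * (1 - 0.188292) / 0.11
= 4595 * 7.379162
= 33907.2484


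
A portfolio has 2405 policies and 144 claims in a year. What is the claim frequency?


frequency = claims / policies
= 144 / 2405
= 0.0599


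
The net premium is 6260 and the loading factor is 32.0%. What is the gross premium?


Gross = net * (1 + loading)
= 6260 * (1 + 0.32)
= 6260 * 1.32
= 8263.2


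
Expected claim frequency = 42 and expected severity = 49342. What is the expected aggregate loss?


E[S] = E[N] * E[X]
= 42 * 49342
= 2.0724e+06


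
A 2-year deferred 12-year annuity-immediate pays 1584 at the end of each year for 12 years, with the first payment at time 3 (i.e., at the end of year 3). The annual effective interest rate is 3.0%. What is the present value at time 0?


PV at time 2 of the 12-year annuity-immediate:
a_n = 1584 * (1-(1+0.03)^(-12))/0.03 = 15767.1423
Discount back 2 years to time 0:
PV = 15767.1423 * (1+0.03)^(-2)
= 15767.1423 * 0.942596
= 14862.0439


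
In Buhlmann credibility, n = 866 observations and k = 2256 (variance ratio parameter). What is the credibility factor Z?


Z = n / (n + k)
= 866 / (866 + 2256)
= 866 / 3122
= 0.2774


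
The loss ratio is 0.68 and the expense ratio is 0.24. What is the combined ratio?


Combined ratio = loss ratio + expense ratio
= 0.68 + 0.24
= 0.92


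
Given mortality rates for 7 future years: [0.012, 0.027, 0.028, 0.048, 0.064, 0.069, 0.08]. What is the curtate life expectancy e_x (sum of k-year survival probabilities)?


e_x = sum_{k=1}^{n} k_p_x
k_p_x values:
  1_p_x = 0.988
  2_p_x = 0.961324
  3_p_x = 0.934407
  4_p_x = 0.889555
  5_p_x = 0.832624
  6_p_x = 0.775173
  7_p_x = 0.713159
e_x = 6.0942


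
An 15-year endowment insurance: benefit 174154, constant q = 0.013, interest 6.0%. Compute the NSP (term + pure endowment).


Term component = 20379.0747
Pure endowment = 15_p_x * v^15 * benefit = 0.821783 * 0.417265 * 174154 = 59717.6577
NSP = 80096.7323


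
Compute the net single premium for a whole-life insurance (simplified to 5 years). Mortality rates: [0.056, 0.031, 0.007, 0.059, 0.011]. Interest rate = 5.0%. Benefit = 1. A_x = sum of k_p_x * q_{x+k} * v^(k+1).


v = 0.952381
Year 0: k_p_x=1.0, q=0.056, term=0.053333
Year 1: k_p_x=0.944, q=0.031, term=0.026543
Year 2: k_p_x=0.914736, q=0.007, term=0.005531
Year 3: k_p_x=0.908333, q=0.059, term=0.04409
Year 4: k_p_x=0.854741, q=0.011, term=0.007367
A_x = 0.1369


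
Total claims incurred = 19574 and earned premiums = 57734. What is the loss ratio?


Loss ratio = claims / premiums
= 19574 / 57734
= 0.339


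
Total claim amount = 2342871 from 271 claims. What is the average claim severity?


severity = total / number
= 2342871 / 271
= 8645.2804


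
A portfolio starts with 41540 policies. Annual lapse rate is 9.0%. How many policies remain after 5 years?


remaining = initial * (1 - lapse)^years
= 41540 * (1 - 0.09)^5
= 41540 * 0.624032
= 25922.2953


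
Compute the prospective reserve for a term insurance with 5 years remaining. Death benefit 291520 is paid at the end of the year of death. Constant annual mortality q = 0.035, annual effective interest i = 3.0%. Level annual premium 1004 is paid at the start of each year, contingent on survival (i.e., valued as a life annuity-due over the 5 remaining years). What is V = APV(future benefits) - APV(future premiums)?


v = 1/(1+i) = 0.970874
APV(future benefits) per unit = sum_{k=0}^{4} k_p_x * q * v^(k+1) = 0.14977
APV(future benefits) = 291520 * 0.14977 = 43660.9388
Life annuity-due factor ä_{x:5} = sum_{k=0}^{4} k_p_x * v^k = 4.407516
APV(future premiums) = 1004 * 4.407516 = 4425.146
V = 43660.9388 - 4425.146
= 39235.7928


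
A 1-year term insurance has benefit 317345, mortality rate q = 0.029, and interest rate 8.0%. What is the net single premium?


NSP = benefit * q * v
v = 1/(1+i) = 0.925926
NSP = 317345 * 0.029 * 0.925926
= 8521.3009


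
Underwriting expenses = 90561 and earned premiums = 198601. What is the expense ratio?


Expense ratio = expenses / premiums
= 90561 / 198601
= 0.456


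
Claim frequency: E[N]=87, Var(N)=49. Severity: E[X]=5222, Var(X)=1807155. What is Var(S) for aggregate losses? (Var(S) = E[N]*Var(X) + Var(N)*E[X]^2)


Var(S) = E[N]*Var(X) + Var(N)*E[X]^2
= 87*1807155 + 49*5222^2
= 157222485 + 1336194916
= 1.4934e+09


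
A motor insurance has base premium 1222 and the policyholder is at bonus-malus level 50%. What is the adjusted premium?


adjusted = base * BM_level / 100
= 1222 * 50 / 100
= 1222 * 0.5
= 611.0


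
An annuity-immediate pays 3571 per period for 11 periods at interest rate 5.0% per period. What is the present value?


PV = PMT * (1 - (1+i)^(-n)) / i
= 3571 * (1 - (1+0.05)^(-11)) / 0.05
= 3571 * (1 - 0.584679) / 0.05
= 3571 * 8.306414
= 29662.2052


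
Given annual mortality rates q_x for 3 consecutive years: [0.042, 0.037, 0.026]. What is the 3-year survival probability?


p_k = 1 - q_k for each year
Survival = product of (1 - q_k)
= 0.958 * 0.963 * 0.974
= 0.8986


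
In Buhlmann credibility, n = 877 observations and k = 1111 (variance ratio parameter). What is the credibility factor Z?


Z = n / (n + k)
= 877 / (877 + 1111)
= 877 / 1988
= 0.4411


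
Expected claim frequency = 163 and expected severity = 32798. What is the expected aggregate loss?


E[S] = E[N] * E[X]
= 163 * 32798
= 5.3461e+06


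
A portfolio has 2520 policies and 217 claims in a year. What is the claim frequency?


frequency = claims / policies
= 217 / 2520
= 0.0861


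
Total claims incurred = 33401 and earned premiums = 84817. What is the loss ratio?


Loss ratio = claims / premiums
= 33401 / 84817
= 0.3938


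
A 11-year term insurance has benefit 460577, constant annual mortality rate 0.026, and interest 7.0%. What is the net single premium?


NSP = benefit * sum_{k=0}^{n-1} k_p_x * q * v^(k+1)
With constant q=0.026, v=0.934579
Sum = 0.174533
NSP = 460577 * 0.174533
= 80385.7532


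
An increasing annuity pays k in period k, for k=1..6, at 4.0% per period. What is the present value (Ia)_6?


(Ia)_n = sum_{k=1}^{n} k * v^k, v = 1/(1+i)
v = 0.961538
Sum computed term by term:
(Ia)_6 = 17.7484


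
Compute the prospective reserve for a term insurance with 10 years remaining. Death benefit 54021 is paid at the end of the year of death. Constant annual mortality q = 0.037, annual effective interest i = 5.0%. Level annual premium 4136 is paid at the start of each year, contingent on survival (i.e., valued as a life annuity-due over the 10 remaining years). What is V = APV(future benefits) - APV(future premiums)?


v = 1/(1+i) = 0.952381
APV(future benefits) per unit = sum_{k=0}^{9} k_p_x * q * v^(k+1) = 0.246205
APV(future benefits) = 54021 * 0.246205 = 13300.2503
Life annuity-due factor ä_{x:10} = sum_{k=0}^{9} k_p_x * v^k = 6.986904
APV(future premiums) = 4136 * 6.986904 = 28897.8345
V = 13300.2503 - 28897.8345
= -15597.5842


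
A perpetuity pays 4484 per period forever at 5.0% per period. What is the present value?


PV = PMT / i
= 4484 / 0.05
= 89680.0


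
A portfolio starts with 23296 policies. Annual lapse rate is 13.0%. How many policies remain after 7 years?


remaining = initial * (1 - lapse)^years
= 23296 * (1 - 0.13)^7
= 23296 * 0.377255
= 8788.5277


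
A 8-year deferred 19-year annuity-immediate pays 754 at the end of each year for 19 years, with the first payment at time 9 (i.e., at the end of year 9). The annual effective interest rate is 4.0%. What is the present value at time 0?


PV at time 8 of the 19-year annuity-immediate:
a_n = 754 * (1-(1+0.04)^(-19))/0.04 = 9902.9903
Discount back 8 years to time 0:
PV = 9902.9903 * (1+0.04)^(-8)
= 9902.9903 * 0.73069
= 7236.018


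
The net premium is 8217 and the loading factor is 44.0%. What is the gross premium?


Gross = net * (1 + loading)
= 8217 * (1 + 0.44)
= 8217 * 1.44
= 11832.48


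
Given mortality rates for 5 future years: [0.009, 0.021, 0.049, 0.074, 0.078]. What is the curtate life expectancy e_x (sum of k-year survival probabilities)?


e_x = sum_{k=1}^{n} k_p_x
k_p_x values:
  1_p_x = 0.991
  2_p_x = 0.970189
  3_p_x = 0.92265
  4_p_x = 0.854374
  5_p_x = 0.787733
e_x = 4.5259


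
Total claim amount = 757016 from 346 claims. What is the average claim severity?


severity = total / number
= 757016 / 346
= 2187.9075


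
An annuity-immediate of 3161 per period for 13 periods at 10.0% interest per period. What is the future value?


FV = PMT * ((1+i)^n - 1) / i
= 3161 * ((1.1)^13 - 1) / 0.1
= 3161 * (3.452271 - 1) / 0.1
= 77516.2931


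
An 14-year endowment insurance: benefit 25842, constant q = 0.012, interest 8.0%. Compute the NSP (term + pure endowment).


Term component = 2401.5609
Pure endowment = 14_p_x * v^14 * benefit = 0.844495 * 0.340461 * 25842 = 7430.0335
NSP = 9831.5943


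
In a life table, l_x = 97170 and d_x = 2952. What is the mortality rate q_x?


q_x = d_x / l_x
= 2952 / 97170
= 0.0304


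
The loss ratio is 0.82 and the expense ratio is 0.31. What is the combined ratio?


Combined ratio = loss ratio + expense ratio
= 0.82 + 0.31
= 1.13


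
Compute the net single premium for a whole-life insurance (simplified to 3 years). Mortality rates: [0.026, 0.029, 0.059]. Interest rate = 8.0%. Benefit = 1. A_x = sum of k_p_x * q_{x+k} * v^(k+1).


v = 0.925926
Year 0: k_p_x=1.0, q=0.026, term=0.024074
Year 1: k_p_x=0.974, q=0.029, term=0.024216
Year 2: k_p_x=0.945754, q=0.059, term=0.044295
A_x = 0.0926


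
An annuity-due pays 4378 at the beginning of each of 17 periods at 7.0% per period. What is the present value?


PV_due = PMT * (1-(1+i)^(-n))/i * (1+i)
PV_immediate = 42743.3903
PV_due = 42743.3903 * 1.07
= 45735.4276


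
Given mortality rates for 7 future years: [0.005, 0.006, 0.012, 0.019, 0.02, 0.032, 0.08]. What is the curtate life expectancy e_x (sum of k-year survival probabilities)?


e_x = sum_{k=1}^{n} k_p_x
k_p_x values:
  1_p_x = 0.995
  2_p_x = 0.98903
  3_p_x = 0.977162
  4_p_x = 0.958596
  5_p_x = 0.939424
  6_p_x = 0.909362
  7_p_x = 0.836613
e_x = 6.6052


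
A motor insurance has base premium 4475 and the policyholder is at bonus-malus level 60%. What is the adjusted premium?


adjusted = base * BM_level / 100
= 4475 * 60 / 100
= 4475 * 0.6
= 2685.0


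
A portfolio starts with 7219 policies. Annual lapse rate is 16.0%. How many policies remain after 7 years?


remaining = initial * (1 - lapse)^years
= 7219 * (1 - 0.16)^7
= 7219 * 0.29509
= 2130.2572


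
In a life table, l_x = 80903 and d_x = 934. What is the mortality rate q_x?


q_x = d_x / l_x
= 934 / 80903
= 0.0115


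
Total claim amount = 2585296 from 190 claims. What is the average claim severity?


severity = total / number
= 2585296 / 190
= 13606.8211


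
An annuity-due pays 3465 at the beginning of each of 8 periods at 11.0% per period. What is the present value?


PV_due = PMT * (1-(1+i)^(-n))/i * (1+i)
PV_immediate = 17831.3154
PV_due = 17831.3154 * 1.11
= 19792.7601


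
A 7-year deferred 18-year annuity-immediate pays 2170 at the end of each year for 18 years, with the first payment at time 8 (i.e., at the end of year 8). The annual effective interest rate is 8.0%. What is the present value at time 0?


PV at time 7 of the 18-year annuity-immediate:
a_n = 2170 * (1-(1+0.08)^(-18))/0.08 = 20336.9951
Discount back 7 years to time 0:
PV = 20336.9951 * (1+0.08)^(-7)
= 20336.9951 * 0.58349
= 11866.4413


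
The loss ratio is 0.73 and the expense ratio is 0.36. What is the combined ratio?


Combined ratio = loss ratio + expense ratio
= 0.73 + 0.36
= 1.09


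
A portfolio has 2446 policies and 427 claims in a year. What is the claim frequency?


frequency = claims / policies
= 427 / 2446
= 0.1746


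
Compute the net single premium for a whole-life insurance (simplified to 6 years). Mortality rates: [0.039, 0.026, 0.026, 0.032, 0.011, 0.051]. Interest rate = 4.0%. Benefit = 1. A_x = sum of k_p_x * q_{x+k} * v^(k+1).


v = 0.961538
Year 0: k_p_x=1.0, q=0.039, term=0.0375
Year 1: k_p_x=0.961, q=0.026, term=0.023101
Year 2: k_p_x=0.936014, q=0.026, term=0.021635
Year 3: k_p_x=0.911678, q=0.032, term=0.024938
Year 4: k_p_x=0.882504, q=0.011, term=0.007979
Year 5: k_p_x=0.872796, q=0.051, term=0.035179
A_x = 0.1503


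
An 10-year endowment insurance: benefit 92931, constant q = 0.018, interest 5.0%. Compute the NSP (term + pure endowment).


Term component = 12005.8927
Pure endowment = 10_p_x * v^10 * benefit = 0.833902 * 0.613913 * 92931 = 47575.4054
NSP = 59581.2981


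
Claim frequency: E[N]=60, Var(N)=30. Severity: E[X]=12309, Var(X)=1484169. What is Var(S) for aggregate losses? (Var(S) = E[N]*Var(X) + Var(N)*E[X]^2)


Var(S) = E[N]*Var(X) + Var(N)*E[X]^2
= 60*1484169 + 30*12309^2
= 89050140 + 4545344430
= 4.6344e+09


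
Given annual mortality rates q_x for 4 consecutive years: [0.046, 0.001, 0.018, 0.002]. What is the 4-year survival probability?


p_k = 1 - q_k for each year
Survival = product of (1 - q_k)
= 0.954 * 0.999 * 0.982 * 0.998
= 0.934


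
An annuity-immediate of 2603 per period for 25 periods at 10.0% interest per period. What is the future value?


FV = PMT * ((1+i)^n - 1) / i
= 2603 * ((1.1)^25 - 1) / 0.1
= 2603 * (10.834706 - 1) / 0.1
= 255997.3957


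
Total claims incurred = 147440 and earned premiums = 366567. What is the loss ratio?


Loss ratio = claims / premiums
= 147440 / 366567
= 0.4022


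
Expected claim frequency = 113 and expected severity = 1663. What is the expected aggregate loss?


E[S] = E[N] * E[X]
= 113 * 1663
= 187919


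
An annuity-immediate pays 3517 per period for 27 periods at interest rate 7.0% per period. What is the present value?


PV = PMT * (1 - (1+i)^(-n)) / i
= 3517 * (1 - (1+0.07)^(-27)) / 0.07
= 3517 * (1 - 0.16093) / 0.07
= 3517 * 11.986709
= 42157.2557


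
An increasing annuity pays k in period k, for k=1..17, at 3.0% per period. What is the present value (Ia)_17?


(Ia)_n = sum_{k=1}^{n} k * v^k, v = 1/(1+i)
v = 0.970874
Sum computed term by term:
(Ia)_17 = 109.1941


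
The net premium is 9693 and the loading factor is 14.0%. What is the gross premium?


Gross = net * (1 + loading)
= 9693 * (1 + 0.14)
= 9693 * 1.14
= 11050.02


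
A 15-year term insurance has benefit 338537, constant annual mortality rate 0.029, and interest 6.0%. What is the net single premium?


NSP = benefit * sum_{k=0}^{n-1} k_p_x * q * v^(k+1)
With constant q=0.029, v=0.943396
Sum = 0.238403
NSP = 338537 * 0.238403
= 80708.2488


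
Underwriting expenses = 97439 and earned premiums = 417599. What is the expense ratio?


Expense ratio = expenses / premiums
= 97439 / 417599
= 0.2333


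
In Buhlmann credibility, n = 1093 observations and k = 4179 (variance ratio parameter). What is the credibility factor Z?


Z = n / (n + k)
= 1093 / (1093 + 4179)
= 1093 / 5272
= 0.2073


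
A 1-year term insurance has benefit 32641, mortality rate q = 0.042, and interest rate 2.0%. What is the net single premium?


NSP = benefit * q * v
v = 1/(1+i) = 0.980392
NSP = 32641 * 0.042 * 0.980392
= 1344.0412


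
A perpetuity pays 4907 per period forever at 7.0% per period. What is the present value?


PV = PMT / i
= 4907 / 0.07
= 70100.0


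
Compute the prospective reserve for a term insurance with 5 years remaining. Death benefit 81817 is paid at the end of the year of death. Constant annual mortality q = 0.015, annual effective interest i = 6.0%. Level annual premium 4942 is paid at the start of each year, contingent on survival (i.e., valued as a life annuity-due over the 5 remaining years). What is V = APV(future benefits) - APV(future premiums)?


v = 1/(1+i) = 0.943396
APV(future benefits) per unit = sum_{k=0}^{4} k_p_x * q * v^(k+1) = 0.061426
APV(future benefits) = 81817 * 0.061426 = 5025.6893
Life annuity-due factor ä_{x:5} = sum_{k=0}^{4} k_p_x * v^k = 4.340769
APV(future premiums) = 4942 * 4.340769 = 21452.081
V = 5025.6893 - 21452.081
= -16426.3917


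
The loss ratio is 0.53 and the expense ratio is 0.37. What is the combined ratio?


Combined ratio = loss ratio + expense ratio
= 0.53 + 0.37
= 0.9


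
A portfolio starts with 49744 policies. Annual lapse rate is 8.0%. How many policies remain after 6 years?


remaining = initial * (1 - lapse)^years
= 49744 * (1 - 0.08)^6
= 49744 * 0.606355
= 30162.5232


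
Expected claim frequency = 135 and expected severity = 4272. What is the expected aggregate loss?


E[S] = E[N] * E[X]
= 135 * 4272
= 576720


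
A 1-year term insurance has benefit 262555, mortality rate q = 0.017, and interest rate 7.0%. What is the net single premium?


NSP = benefit * q * v
v = 1/(1+i) = 0.934579
NSP = 262555 * 0.017 * 0.934579
= 4171.4346


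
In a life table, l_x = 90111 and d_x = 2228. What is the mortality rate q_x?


q_x = d_x / l_x
= 2228 / 90111
= 0.0247


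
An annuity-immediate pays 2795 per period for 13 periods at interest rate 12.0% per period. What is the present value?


PV = PMT * (1 - (1+i)^(-n)) / i
= 2795 * (1 - (1+0.12)^(-13)) / 0.12
= 2795 * (1 - 0.229174) / 0.12
= 2795 * 6.423548
= 17953.8178


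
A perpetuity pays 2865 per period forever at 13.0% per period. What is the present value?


PV = PMT / i
= 2865 / 0.13
= 22038.4615


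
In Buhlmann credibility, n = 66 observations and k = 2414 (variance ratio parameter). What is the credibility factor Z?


Z = n / (n + k)
= 66 / (66 + 2414)
= 66 / 2480
= 0.0266


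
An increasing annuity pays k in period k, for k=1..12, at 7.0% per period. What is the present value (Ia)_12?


(Ia)_n = sum_{k=1}^{n} k * v^k, v = 1/(1+i)
v = 0.934579
Sum computed term by term:
(Ia)_12 = 45.2933


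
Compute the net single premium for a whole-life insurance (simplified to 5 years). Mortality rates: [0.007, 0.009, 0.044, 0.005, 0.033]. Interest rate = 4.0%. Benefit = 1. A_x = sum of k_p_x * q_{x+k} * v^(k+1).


v = 0.961538
Year 0: k_p_x=1.0, q=0.007, term=0.006731
Year 1: k_p_x=0.993, q=0.009, term=0.008263
Year 2: k_p_x=0.984063, q=0.044, term=0.038492
Year 3: k_p_x=0.940764, q=0.005, term=0.004021
Year 4: k_p_x=0.93606, q=0.033, term=0.025389
A_x = 0.0829


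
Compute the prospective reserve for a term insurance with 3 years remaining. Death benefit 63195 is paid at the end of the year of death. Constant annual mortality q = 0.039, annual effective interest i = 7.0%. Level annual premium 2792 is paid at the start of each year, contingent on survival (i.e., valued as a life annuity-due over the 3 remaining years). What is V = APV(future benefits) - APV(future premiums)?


v = 1/(1+i) = 0.934579
APV(future benefits) per unit = sum_{k=0}^{2} k_p_x * q * v^(k+1) = 0.098585
APV(future benefits) = 63195 * 0.098585 = 6230.0835
Life annuity-due factor ä_{x:3} = sum_{k=0}^{2} k_p_x * v^k = 2.70477
APV(future premiums) = 2792 * 2.70477 = 7551.7174
V = 6230.0835 - 7551.7174
= -1321.634


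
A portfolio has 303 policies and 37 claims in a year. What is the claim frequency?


frequency = claims / policies
= 37 / 303
= 0.1221


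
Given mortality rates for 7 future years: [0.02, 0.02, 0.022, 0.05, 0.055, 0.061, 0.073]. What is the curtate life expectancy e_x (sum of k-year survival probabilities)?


e_x = sum_{k=1}^{n} k_p_x
k_p_x values:
  1_p_x = 0.98
  2_p_x = 0.9604
  3_p_x = 0.939271
  4_p_x = 0.892308
  5_p_x = 0.843231
  6_p_x = 0.791794
  7_p_x = 0.733993
e_x = 6.141


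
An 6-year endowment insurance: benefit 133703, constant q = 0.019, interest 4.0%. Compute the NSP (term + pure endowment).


Term component = 12727.992
Pure endowment = 6_p_x * v^6 * benefit = 0.89128 * 0.790315 * 133703 = 94179.2354
NSP = 106907.2274


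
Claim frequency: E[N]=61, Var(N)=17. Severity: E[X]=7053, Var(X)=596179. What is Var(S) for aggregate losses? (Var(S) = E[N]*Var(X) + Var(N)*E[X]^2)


Var(S) = E[N]*Var(X) + Var(N)*E[X]^2
= 61*596179 + 17*7053^2
= 36366919 + 845661753
= 8.8203e+08


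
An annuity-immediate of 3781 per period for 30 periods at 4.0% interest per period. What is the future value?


FV = PMT * ((1+i)^n - 1) / i
= 3781 * ((1.04)^30 - 1) / 0.04
= 3781 * (3.243398 - 1) / 0.04
= 212057.1496


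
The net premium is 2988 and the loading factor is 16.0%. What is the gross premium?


Gross = net * (1 + loading)
= 2988 * (1 + 0.16)
= 2988 * 1.16
= 3466.08


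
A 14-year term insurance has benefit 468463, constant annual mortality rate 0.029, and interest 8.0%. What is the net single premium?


NSP = benefit * sum_{k=0}^{n-1} k_p_x * q * v^(k+1)
With constant q=0.029, v=0.925926
Sum = 0.206061
NSP = 468463 * 0.206061
= 96531.9548


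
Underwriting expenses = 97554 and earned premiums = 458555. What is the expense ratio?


Expense ratio = expenses / premiums
= 97554 / 458555
= 0.2127


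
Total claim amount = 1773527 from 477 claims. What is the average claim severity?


severity = total / number
= 1773527 / 477
= 3718.086


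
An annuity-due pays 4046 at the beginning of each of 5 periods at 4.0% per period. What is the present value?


PV_due = PMT * (1-(1+i)^(-n))/i * (1+i)
PV_immediate = 18012.0732
PV_due = 18012.0732 * 1.04
= 18732.5561


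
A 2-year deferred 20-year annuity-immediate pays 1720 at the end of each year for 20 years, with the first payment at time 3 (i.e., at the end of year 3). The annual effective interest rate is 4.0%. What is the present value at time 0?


PV at time 2 of the 20-year annuity-immediate:
a_n = 1720 * (1-(1+0.04)^(-20))/0.04 = 23375.3613
Discount back 2 years to time 0:
PV = 23375.3613 * (1+0.04)^(-2)
= 23375.3613 * 0.924556
= 21611.8355
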